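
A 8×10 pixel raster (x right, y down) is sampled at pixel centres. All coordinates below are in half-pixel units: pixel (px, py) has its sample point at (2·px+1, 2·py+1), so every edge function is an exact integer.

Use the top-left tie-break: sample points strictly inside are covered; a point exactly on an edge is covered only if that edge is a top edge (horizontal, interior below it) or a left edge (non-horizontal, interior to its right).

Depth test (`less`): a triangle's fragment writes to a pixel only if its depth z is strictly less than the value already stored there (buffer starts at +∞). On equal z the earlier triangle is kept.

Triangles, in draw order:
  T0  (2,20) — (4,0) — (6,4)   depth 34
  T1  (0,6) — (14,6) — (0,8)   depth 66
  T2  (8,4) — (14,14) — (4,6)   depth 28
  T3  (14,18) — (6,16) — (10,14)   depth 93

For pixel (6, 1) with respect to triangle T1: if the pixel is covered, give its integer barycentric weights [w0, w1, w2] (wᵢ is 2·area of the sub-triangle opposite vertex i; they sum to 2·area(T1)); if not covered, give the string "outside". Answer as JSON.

T0:
  2·area = 48
  edge (2, 20)→(4, 0): d=(2,-20) top-left  bias=+0
  edge (4, 0)→(6, 4): d=(2,4) right/bottom  bias=-1
  edge (6, 4)→(2, 20): d=(-4,16) right/bottom  bias=-1
    (2,1)@(5, 3): e=[26,2,20] → X
    (3,1)@(7, 3): e=[66,-6,-12] → .
    (2,2)@(5, 5): e=[30,6,12] → X
    (3,2)@(7, 5): e=[70,-2,-20] → .
    (2,3)@(5, 7): e=[34,10,4] → X
    (3,3)@(7, 7): e=[74,2,-28] → .
    (2,4)@(5, 9): e=[38,14,-4] → .
    (1,5)@(3, 11): e=[2,26,20] → X
    (2,5)@(5, 11): e=[42,18,-12] → .
    (1,6)@(3, 13): e=[6,30,12] → X
    (2,6)@(5, 13): e=[46,22,-20] → .
    (1,7)@(3, 15): e=[10,34,4] → X
  covered (6 px):
    . . . . . . . .
    . . X . . . . .
    . . X . . . . .
    . . X . . . . .
    . . . . . . . .
    . X . . . . . .
    . X . . . . . .
    . X . . . . . .
    . . . . . . . .
    . . . . . . . .
T1:
  2·area = 28
  edge (0, 6)→(14, 6): d=(14,0) top-left  bias=+0
  edge (14, 6)→(0, 8): d=(-14,2) right/bottom  bias=-1
  edge (0, 8)→(0, 6): d=(0,-2) top-left  bias=+0
    (0,3)@(1, 7): e=[14,12,2] → X
    (1,3)@(3, 7): e=[14,8,6] → X
    (2,3)@(5, 7): e=[14,4,10] → X
    (3,3)@(7, 7): e=[14,0,14] → .  [on edge]
    (0,4)@(1, 9): e=[42,-16,2] → .
    (1,4)@(3, 9): e=[42,-20,6] → .
    (2,4)@(5, 9): e=[42,-24,10] → .
  covered (3 px):
    . . . . . . . .
    . . . . . . . .
    . . . . . . . .
    X X X . . . . .
    . . . . . . . .
    . . . . . . . .
    . . . . . . . .
    . . . . . . . .
    . . . . . . . .
    . . . . . . . .
T2:
  2·area = 52
  edge (8, 4)→(14, 14): d=(6,10) right/bottom  bias=-1
  edge (14, 14)→(4, 6): d=(-10,-8) top-left  bias=+0
  edge (4, 6)→(8, 4): d=(4,-2) top-left  bias=+0
    (3,2)@(7, 5): e=[16,34,2] → X
    (4,2)@(9, 5): e=[-4,50,6] → .
    (3,3)@(7, 7): e=[28,14,10] → X
    (4,3)@(9, 7): e=[8,30,14] → X
    (5,3)@(11, 7): e=[-12,46,18] → .
    (3,4)@(7, 9): e=[40,-6,18] → .
    (4,4)@(9, 9): e=[20,10,22] → X
    (5,4)@(11, 9): e=[0,26,26] → .  [on edge]
    (4,5)@(9, 11): e=[32,-10,30] → .
    (5,5)@(11, 11): e=[12,6,34] → X
    (6,5)@(13, 11): e=[-8,22,38] → .
    (5,6)@(11, 13): e=[24,-14,42] → .
  covered (6 px):
    . . . . . . . .
    . . . . . . . .
    . . . X . . . .
    . . . X X . . .
    . . . . X . . .
    . . . . . X . .
    . . . . . . X .
    . . . . . . . .
    . . . . . . . .
    . . . . . . . .
T3:
  2·area = 24
  edge (14, 18)→(6, 16): d=(-8,-2) top-left  bias=+0
  edge (6, 16)→(10, 14): d=(4,-2) top-left  bias=+0
  edge (10, 14)→(14, 18): d=(4,4) right/bottom  bias=-1
    (0,2)@(1, 5): e=[78,-54,0] → .  [on edge]
    (1,3)@(3, 7): e=[66,-42,0] → .  [on edge]
    (2,4)@(5, 9): e=[54,-30,0] → .  [on edge]
    (3,5)@(7, 11): e=[42,-18,0] → .  [on edge]
    (4,6)@(9, 13): e=[30,-6,0] → .  [on edge]
    (4,7)@(9, 15): e=[14,2,8] → X
    (5,7)@(11, 15): e=[18,6,0] → .  [on edge]
    (4,8)@(9, 17): e=[-2,10,16] → .
    (5,8)@(11, 17): e=[2,14,8] → X
    (6,8)@(13, 17): e=[6,18,0] → .  [on edge]
    (5,9)@(11, 19): e=[-14,22,16] → .
    (7,9)@(15, 19): e=[-6,30,0] → .  [on edge]
  covered (2 px):
    . . . . . . . .
    . . . . . . . .
    . . . . . . . .
    . . . . . . . .
    . . . . . . . .
    . . . . . . . .
    . . . . . . . .
    . . . . X . . .
    . . . . . X . .
    . . . . . . . .

Result: "outside"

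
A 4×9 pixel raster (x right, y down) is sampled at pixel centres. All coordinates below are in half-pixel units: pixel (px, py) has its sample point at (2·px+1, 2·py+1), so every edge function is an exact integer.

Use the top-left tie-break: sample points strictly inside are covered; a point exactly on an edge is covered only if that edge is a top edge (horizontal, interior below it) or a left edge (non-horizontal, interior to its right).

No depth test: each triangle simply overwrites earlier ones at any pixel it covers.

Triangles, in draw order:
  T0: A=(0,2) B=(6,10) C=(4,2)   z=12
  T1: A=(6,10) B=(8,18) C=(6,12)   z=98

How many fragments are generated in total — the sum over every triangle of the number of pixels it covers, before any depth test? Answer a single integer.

T0:
  2·area = 32  (B↔C swapped to make it positive)
  edge (0, 2)→(4, 2): d=(4,0) top-left  bias=+0
  edge (4, 2)→(6, 10): d=(2,8) right/bottom  bias=-1
  edge (6, 10)→(0, 2): d=(-6,-8) top-left  bias=+0
    (0,1)@(1, 3): e=[4,26,2] → X
    (1,1)@(3, 3): e=[4,10,18] → X
    (2,1)@(5, 3): e=[4,-6,34] → .
    (0,2)@(1, 5): e=[12,30,-10] → .
    (1,2)@(3, 5): e=[12,14,6] → X
    (2,2)@(5, 5): e=[12,-2,22] → .
    (1,3)@(3, 7): e=[20,18,-6] → .
    (2,3)@(5, 7): e=[20,2,10] → X
    (3,3)@(7, 7): e=[20,-14,26] → .
    (2,4)@(5, 9): e=[28,6,-2] → .
  covered (4 px):
    . . . .
    X X . .
    . X . .
    . . X .
    . . . .
    . . . .
    . . . .
    . . . .
    . . . .
T1:
  2·area = 4
  edge (6, 10)→(8, 18): d=(2,8) right/bottom  bias=-1
  edge (8, 18)→(6, 12): d=(-2,-6) top-left  bias=+0
  edge (6, 12)→(6, 10): d=(0,-2) top-left  bias=+0
    (1,1)@(3, 3): e=[10,0,-6] → .  [on edge]
    (2,4)@(5, 9): e=[6,0,-2] → .  [on edge]
    (3,7)@(7, 15): e=[2,0,2] → X  [on edge]
    (3,8)@(7, 17): e=[6,-4,2] → .
  covered (1 px):
    . . . .
    . . . .
    . . . .
    . . . .
    . . . .
    . . . .
    . . . .
    . . . X
    . . . .

Answer: 5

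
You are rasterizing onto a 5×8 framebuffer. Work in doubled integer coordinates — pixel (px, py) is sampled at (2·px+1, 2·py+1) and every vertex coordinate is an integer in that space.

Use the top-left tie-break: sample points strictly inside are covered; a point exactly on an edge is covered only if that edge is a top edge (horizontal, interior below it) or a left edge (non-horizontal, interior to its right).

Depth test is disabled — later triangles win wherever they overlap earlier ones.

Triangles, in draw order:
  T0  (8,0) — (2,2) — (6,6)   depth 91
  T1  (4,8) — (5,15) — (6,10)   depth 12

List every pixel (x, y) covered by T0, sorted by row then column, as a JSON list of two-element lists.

T0:
  2·area = 32  (B↔C swapped to make it positive)
  edge (8, 0)→(6, 6): d=(-2,6) right/bottom  bias=-1
  edge (6, 6)→(2, 2): d=(-4,-4) top-left  bias=+0
  edge (2, 2)→(8, 0): d=(6,-2) top-left  bias=+0
    (0,0)@(1, 1): e=[40,0,-8] → ·  [on edge]
    (2,0)@(5, 1): e=[16,16,0] → #  [on edge]
    (3,0)@(7, 1): e=[4,24,4] → #
    (4,0)@(9, 1): e=[-8,32,8] → ·
    (1,1)@(3, 3): e=[24,0,8] → #  [on edge]
    (3,1)@(7, 3): e=[0,16,16] → ·  [on edge]
    (1,2)@(3, 5): e=[20,-8,20] → ·
    (2,2)@(5, 5): e=[8,0,24] → #  [on edge]
    (3,2)@(7, 5): e=[-4,8,28] → ·
    (2,3)@(5, 7): e=[4,-8,36] → ·
    (3,3)@(7, 7): e=[-8,0,40] → ·  [on edge]
    (2,4)@(5, 9): e=[0,-16,48] → ·  [on edge]
    (4,4)@(9, 9): e=[-24,0,56] → ·  [on edge]
    (1,7)@(3, 15): e=[0,-48,80] → ·  [on edge]
  covered (5 px):
    · · # # ·
    · # # · ·
    · · # · ·
    · · · · ·
    · · · · ·
    · · · · ·
    · · · · ·
    · · · · ·
T1:
  2·area = 12  (B↔C swapped to make it positive)
  edge (4, 8)→(6, 10): d=(2,2) right/bottom  bias=-1
  edge (6, 10)→(5, 15): d=(-1,5) right/bottom  bias=-1
  edge (5, 15)→(4, 8): d=(-1,-7) top-left  bias=+0
    (1,0)@(3, 1): e=[-12,24,0] → ·  [on edge]
    (0,2)@(1, 5): e=[0,30,-18] → ·  [on edge]
    (3,2)@(7, 5): e=[-12,0,24] → ·  [on edge]
    (1,3)@(3, 7): e=[0,18,-6] → ·  [on edge]
    (2,4)@(5, 9): e=[0,6,6] → ·  [on edge]
    (2,5)@(5, 11): e=[4,4,4] → #
    (3,5)@(7, 11): e=[0,-6,18] → ·  [on edge]
    (2,6)@(5, 13): e=[8,2,2] → #
    (3,6)@(7, 13): e=[4,-8,16] → ·
    (4,6)@(9, 13): e=[0,-18,30] → ·  [on edge]
    (2,7)@(5, 15): e=[12,0,0] → ·  [on edge]
  covered (2 px):
    · · · · ·
    · · · · ·
    · · · · ·
    · · · · ·
    · · · · ·
    · · # · ·
    · · # · ·
    · · · · ·

Answer: [[2,0],[3,0],[1,1],[2,1],[2,2]]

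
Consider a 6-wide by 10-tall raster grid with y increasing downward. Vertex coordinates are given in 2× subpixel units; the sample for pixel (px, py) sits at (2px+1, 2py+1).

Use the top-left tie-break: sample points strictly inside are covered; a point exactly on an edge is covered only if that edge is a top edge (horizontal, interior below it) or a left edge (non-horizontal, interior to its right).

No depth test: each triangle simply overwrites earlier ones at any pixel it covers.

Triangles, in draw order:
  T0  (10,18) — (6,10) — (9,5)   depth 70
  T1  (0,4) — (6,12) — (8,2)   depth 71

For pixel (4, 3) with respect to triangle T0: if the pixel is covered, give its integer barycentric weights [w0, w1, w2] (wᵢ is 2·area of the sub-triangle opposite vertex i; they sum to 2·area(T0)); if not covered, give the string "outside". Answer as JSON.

T0:
  2·area = 44
  edge (10, 18)→(6, 10): d=(-4,-8) top-left  bias=+0
  edge (6, 10)→(9, 5): d=(3,-5) top-left  bias=+0
  edge (9, 5)→(10, 18): d=(1,13) right/bottom  bias=-1
    (4,2)@(9, 5): e=[44,0,0] → ·  [on edge]
    (4,3)@(9, 7): e=[36,6,2] → █
    (5,3)@(11, 7): e=[52,16,-24] → ·
    (3,4)@(7, 9): e=[12,2,30] → █
    (5,4)@(11, 9): e=[44,22,-22] → ·
    (3,5)@(7, 11): e=[4,8,32] → █
    (5,5)@(11, 11): e=[36,28,-20] → ·
    (3,6)@(7, 13): e=[-4,14,34] → ·
    (4,6)@(9, 13): e=[12,24,8] → █
    (5,6)@(11, 13): e=[28,34,-18] → ·
    (1,7)@(3, 15): e=[-44,0,88] → ·  [on edge]
    (4,7)@(9, 15): e=[4,30,10] → █
  covered (7 px):
    · · · · · ·
    · · · · · ·
    · · · · · ·
    · · · · █ ·
    · · · █ █ ·
    · · · █ █ ·
    · · · · █ ·
    · · · · █ ·
    · · · · · ·
    · · · · · ·
T1:
  2·area = 76  (B↔C swapped to make it positive)
  edge (0, 4)→(8, 2): d=(8,-2) top-left  bias=+0
  edge (8, 2)→(6, 12): d=(-2,10) right/bottom  bias=-1
  edge (6, 12)→(0, 4): d=(-6,-8) top-left  bias=+0
    (2,1)@(5, 3): e=[2,28,46] → █
    (3,1)@(7, 3): e=[6,8,62] → █
    (4,1)@(9, 3): e=[10,-12,78] → ·
    (0,2)@(1, 5): e=[10,64,2] → █
    (1,2)@(3, 5): e=[14,44,18] → █
    (4,2)@(9, 5): e=[26,-16,66] → ·
    (0,3)@(1, 7): e=[26,60,-10] → ·
    (1,3)@(3, 7): e=[30,40,6] → █
    (3,3)@(7, 7): e=[38,0,38] → ·  [on edge]
    (1,4)@(3, 9): e=[46,36,-6] → ·
    (2,4)@(5, 9): e=[50,16,10] → █
    (3,4)@(7, 9): e=[54,-4,26] → ·
    (2,8)@(5, 17): e=[114,0,-38] → ·  [on edge]
  covered (9 px):
    · · · · · ·
    · · █ █ · ·
    █ █ █ █ · ·
    · █ █ · · ·
    · · █ · · ·
    · · · · · ·
    · · · · · ·
    · · · · · ·
    · · · · · ·
    · · · · · ·

Result: [6,2,36]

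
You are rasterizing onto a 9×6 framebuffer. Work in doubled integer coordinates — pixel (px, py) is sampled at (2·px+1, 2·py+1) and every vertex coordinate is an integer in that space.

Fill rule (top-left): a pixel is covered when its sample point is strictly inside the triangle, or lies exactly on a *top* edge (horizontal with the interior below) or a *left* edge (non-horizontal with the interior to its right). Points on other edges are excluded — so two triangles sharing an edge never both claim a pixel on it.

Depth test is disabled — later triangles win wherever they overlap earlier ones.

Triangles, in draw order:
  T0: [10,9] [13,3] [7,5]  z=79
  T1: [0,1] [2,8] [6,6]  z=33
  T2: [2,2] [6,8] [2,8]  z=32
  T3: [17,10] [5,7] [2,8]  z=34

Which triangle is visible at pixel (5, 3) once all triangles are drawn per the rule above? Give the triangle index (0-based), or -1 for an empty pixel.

T0:
  2·area = 30  (B↔C swapped to make it positive)
  edge (10, 9)→(7, 5): d=(-3,-4) top-left  bias=+0
  edge (7, 5)→(13, 3): d=(6,-2) top-left  bias=+0
  edge (13, 3)→(10, 9): d=(-3,6) right/bottom  bias=-1
    (6,1)@(13, 3): e=[30,0,0] → .  [on edge]
    (3,2)@(7, 5): e=[0,0,30] → X  [on edge]
    (4,2)@(9, 5): e=[8,4,18] → X
    (5,2)@(11, 5): e=[16,8,6] → X
    (6,2)@(13, 5): e=[24,12,-6] → .
    (0,3)@(1, 7): e=[-30,0,60] → .  [on edge]
    (3,3)@(7, 7): e=[-6,12,24] → .
    (4,3)@(9, 7): e=[2,16,12] → X
    (5,3)@(11, 7): e=[10,20,0] → .  [on edge]
    (4,4)@(9, 9): e=[-4,28,6] → .
    (4,5)@(9, 11): e=[-10,40,0] → .  [on edge]
  covered (4 px):
    . . . . . . . . .
    . . . . . . . . .
    . . . X X X . . .
    . . . . X . . . .
    . . . . . . . . .
    . . . . . . . . .
T1:
  2·area = 32  (B↔C swapped to make it positive)
  edge (0, 1)→(6, 6): d=(6,5) right/bottom  bias=-1
  edge (6, 6)→(2, 8): d=(-4,2) right/bottom  bias=-1
  edge (2, 8)→(0, 1): d=(-2,-7) top-left  bias=+0
    (0,1)@(1, 3): e=[7,22,3] → X
    (1,1)@(3, 3): e=[-3,18,17] → .
    (0,2)@(1, 5): e=[19,14,-1] → .
    (1,2)@(3, 5): e=[9,10,13] → X
    (2,2)@(5, 5): e=[-1,6,27] → .
    (1,3)@(3, 7): e=[21,2,9] → X
    (2,3)@(5, 7): e=[11,-2,23] → .
    (1,4)@(3, 9): e=[33,-6,5] → .
  covered (3 px):
    . . . . . . . . .
    X . . . . . . . .
    . X . . . . . . .
    . X . . . . . . .
    . . . . . . . . .
    . . . . . . . . .
T2:
  2·area = 24
  edge (2, 2)→(6, 8): d=(4,6) right/bottom  bias=-1
  edge (6, 8)→(2, 8): d=(-4,0) right/bottom  bias=-1
  edge (2, 8)→(2, 2): d=(0,-6) top-left  bias=+0
    (1,2)@(3, 5): e=[6,12,6] → X
    (2,2)@(5, 5): e=[-6,12,18] → .
    (1,3)@(3, 7): e=[14,4,6] → X
    (2,3)@(5, 7): e=[2,4,18] → X
    (3,3)@(7, 7): e=[-10,4,30] → .
    (1,4)@(3, 9): e=[22,-4,6] → .
    (2,4)@(5, 9): e=[10,-4,18] → .
  covered (3 px):
    . . . . . . . . .
    . . . . . . . . .
    . X . . . . . . .
    . X X . . . . . .
    . . . . . . . . .
    . . . . . . . . .
T3:
  2·area = 21  (B↔C swapped to make it positive)
  edge (17, 10)→(2, 8): d=(-15,-2) top-left  bias=+0
  edge (2, 8)→(5, 7): d=(3,-1) top-left  bias=+0
  edge (5, 7)→(17, 10): d=(12,3) right/bottom  bias=-1
    (8,1)@(17, 3): e=[105,0,-84] → .  [on edge]
    (5,2)@(11, 5): e=[63,0,-42] → .  [on edge]
    (2,3)@(5, 7): e=[21,0,0] → .  [on edge]
    (5,4)@(11, 9): e=[3,12,6] → X
    (6,4)@(13, 9): e=[7,14,0] → .  [on edge]
    (5,5)@(11, 11): e=[-27,18,30] → .
  covered (1 px):
    . . . . . . . . .
    . . . . . . . . .
    . . . . . . . . .
    . . . . . . . . .
    . . . . . X . . .
    . . . . . . . . .

Z-buffer (winner per pixel, '.' = empty):
  . . . . . . . . .
  1 . . . . . . . .
  . 2 . 0 0 0 . . .
  . 2 2 . 0 . . . .
  . . . . . 3 . . .
  . . . . . . . . .

Final: -1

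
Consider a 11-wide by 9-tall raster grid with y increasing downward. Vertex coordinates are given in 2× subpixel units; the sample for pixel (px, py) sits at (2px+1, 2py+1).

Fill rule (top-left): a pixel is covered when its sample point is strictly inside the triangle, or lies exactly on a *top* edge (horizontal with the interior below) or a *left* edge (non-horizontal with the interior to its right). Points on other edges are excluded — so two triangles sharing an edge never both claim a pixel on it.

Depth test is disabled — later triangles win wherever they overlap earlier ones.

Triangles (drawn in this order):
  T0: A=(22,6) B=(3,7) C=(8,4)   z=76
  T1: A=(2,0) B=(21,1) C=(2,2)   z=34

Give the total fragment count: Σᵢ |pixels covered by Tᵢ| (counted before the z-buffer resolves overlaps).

T0:
  2·area = 52
  edge (22, 6)→(3, 7): d=(-19,1) right/bottom  bias=-1
  edge (3, 7)→(8, 4): d=(5,-3) top-left  bias=+0
  edge (8, 4)→(22, 6): d=(14,2) right/bottom  bias=-1
    (6,0)@(13, 1): e=[104,0,-52] → ·  [on edge]
    (0,1)@(1, 3): e=[78,-26,0] → ·  [on edge]
    (3,2)@(7, 5): e=[34,2,16] → #
    (4,2)@(9, 5): e=[32,8,12] → #
    (5,2)@(11, 5): e=[30,14,8] → #
    (6,2)@(13, 5): e=[28,20,4] → #
    (7,2)@(15, 5): e=[26,26,0] → ·  [on edge]
    (1,3)@(3, 7): e=[0,0,52] → ·  [on edge]
    (3,3)@(7, 7): e=[-4,12,44] → ·
    (4,3)@(9, 7): e=[-6,18,40] → ·
    (5,3)@(11, 7): e=[-8,24,36] → ·
    (6,3)@(13, 7): e=[-10,30,32] → ·
  covered (4 px):
    · · · · · · · · · · ·
    · · · · · · · · · · ·
    · · · # # # # · · · ·
    · · · · · · · · · · ·
    · · · · · · · · · · ·
    · · · · · · · · · · ·
    · · · · · · · · · · ·
    · · · · · · · · · · ·
    · · · · · · · · · · ·
T1:
  2·area = 38
  edge (2, 0)→(21, 1): d=(19,1) right/bottom  bias=-1
  edge (21, 1)→(2, 2): d=(-19,1) right/bottom  bias=-1
  edge (2, 2)→(2, 0): d=(0,-2) top-left  bias=+0
    (1,0)@(3, 1): e=[18,18,2] → #
    (2,0)@(5, 1): e=[16,16,6] → #
    (3,0)@(7, 1): e=[14,14,10] → #
    (4,0)@(9, 1): e=[12,12,14] → #
    (5,0)@(11, 1): e=[10,10,18] → #
    (6,0)@(13, 1): e=[8,8,22] → #
    (7,0)@(15, 1): e=[6,6,26] → #
    (8,0)@(17, 1): e=[4,4,30] → #
    (9,0)@(19, 1): e=[2,2,34] → #
    (10,0)@(21, 1): e=[0,0,38] → ·  [on edge]
    (1,1)@(3, 3): e=[56,-20,2] → ·
    (2,1)@(5, 3): e=[54,-22,6] → ·
  covered (9 px):
    · # # # # # # # # # ·
    · · · · · · · · · · ·
    · · · · · · · · · · ·
    · · · · · · · · · · ·
    · · · · · · · · · · ·
    · · · · · · · · · · ·
    · · · · · · · · · · ·
    · · · · · · · · · · ·
    · · · · · · · · · · ·

Result: 13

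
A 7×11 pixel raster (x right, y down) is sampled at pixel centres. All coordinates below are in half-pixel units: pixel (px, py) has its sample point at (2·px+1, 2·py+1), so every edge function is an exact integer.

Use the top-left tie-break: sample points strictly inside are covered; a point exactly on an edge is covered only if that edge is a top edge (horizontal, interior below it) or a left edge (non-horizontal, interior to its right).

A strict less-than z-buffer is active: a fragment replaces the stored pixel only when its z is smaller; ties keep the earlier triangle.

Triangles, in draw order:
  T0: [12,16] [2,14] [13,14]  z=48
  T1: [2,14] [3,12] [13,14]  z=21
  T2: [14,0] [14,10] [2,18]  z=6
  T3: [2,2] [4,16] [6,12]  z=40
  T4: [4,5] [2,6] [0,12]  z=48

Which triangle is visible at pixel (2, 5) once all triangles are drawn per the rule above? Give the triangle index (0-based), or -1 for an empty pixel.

T0:
  2·area = 22
  edge (12, 16)→(2, 14): d=(-10,-2) top-left  bias=+0
  edge (2, 14)→(13, 14): d=(11,0) top-left  bias=+0
  edge (13, 14)→(12, 16): d=(-1,2) right/bottom  bias=-1
    (3,7)@(7, 15): e=[0,11,11] → X  [on edge]
    (4,7)@(9, 15): e=[4,11,7] → X
    (5,7)@(11, 15): e=[8,11,3] → X
    (6,7)@(13, 15): e=[12,11,-1] → .
    (3,8)@(7, 17): e=[-20,33,9] → .
    (4,8)@(9, 17): e=[-16,33,5] → .
    (5,8)@(11, 17): e=[-12,33,1] → .
  covered (3 px):
    . . . . . . .
    . . . . . . .
    . . . . . . .
    . . . . . . .
    . . . . . . .
    . . . . . . .
    . . . . . . .
    . . . X X X .
    . . . . . . .
    . . . . . . .
    . . . . . . .
T1:
  2·area = 22
  edge (2, 14)→(3, 12): d=(1,-2) top-left  bias=+0
  edge (3, 12)→(13, 14): d=(10,2) right/bottom  bias=-1
  edge (13, 14)→(2, 14): d=(-11,0) right/bottom  bias=-1
    (1,6)@(3, 13): e=[1,10,11] → X
    (2,6)@(5, 13): e=[5,6,11] → X
    (3,6)@(7, 13): e=[9,2,11] → X
    (4,6)@(9, 13): e=[13,-2,11] → .
    (1,7)@(3, 15): e=[3,30,-11] → .
    (2,7)@(5, 15): e=[7,26,-11] → .
    (3,7)@(7, 15): e=[11,22,-11] → .
  covered (3 px):
    . . . . . . .
    . . . . . . .
    . . . . . . .
    . . . . . . .
    . . . . . . .
    . . . . . . .
    . X X X . . .
    . . . . . . .
    . . . . . . .
    . . . . . . .
    . . . . . . .
T2:
  2·area = 120
  edge (14, 0)→(14, 10): d=(0,10) right/bottom  bias=-1
  edge (14, 10)→(2, 18): d=(-12,8) right/bottom  bias=-1
  edge (2, 18)→(14, 0): d=(12,-18) top-left  bias=+0
    (6,1)@(13, 3): e=[10,92,18] → X
    (5,2)@(11, 5): e=[30,84,6] → X
    (5,3)@(11, 7): e=[30,60,30] → X
    (4,4)@(9, 9): e=[50,52,18] → X
    (3,5)@(7, 11): e=[70,44,6] → X
    (6,5)@(13, 11): e=[10,-4,114] → .
    (3,6)@(7, 13): e=[70,20,30] → X
    (5,6)@(11, 13): e=[30,-12,102] → .
    (2,7)@(5, 15): e=[90,12,18] → X
    (3,7)@(7, 15): e=[70,-4,54] → .
    (4,7)@(9, 15): e=[50,-20,90] → .
    (1,8)@(3, 17): e=[110,4,6] → X
  covered (15 px):
    . . . . . . .
    . . . . . . X
    . . . . . X X
    . . . . . X X
    . . . . X X X
    . . . X X X .
    . . . X X . .
    . . X . . . .
    . X . . . . .
    . . . . . . .
    . . . . . . .
T3:
  2·area = 36  (B↔C swapped to make it positive)
  edge (2, 2)→(6, 12): d=(4,10) right/bottom  bias=-1
  edge (6, 12)→(4, 16): d=(-2,4) right/bottom  bias=-1
  edge (4, 16)→(2, 2): d=(-2,-14) top-left  bias=+0
    (1,2)@(3, 5): e=[2,26,8] → X
    (2,2)@(5, 5): e=[-18,18,36] → .
    (1,3)@(3, 7): e=[10,22,4] → X
    (2,3)@(5, 7): e=[-10,14,32] → .
    (1,4)@(3, 9): e=[18,18,0] → X  [on edge]
    (2,4)@(5, 9): e=[-2,10,28] → .
    (1,5)@(3, 11): e=[26,14,-4] → .
    (2,5)@(5, 11): e=[6,6,24] → X
    (3,5)@(7, 11): e=[-14,-2,52] → .
    (2,6)@(5, 13): e=[14,2,20] → X
    (3,6)@(7, 13): e=[-6,-6,48] → .
    (2,7)@(5, 15): e=[22,-2,16] → .
  covered (5 px):
    . . . . . . .
    . . . . . . .
    . X . . . . .
    . X . . . . .
    . X . . . . .
    . . X . . . .
    . . X . . . .
    . . . . . . .
    . . . . . . .
    . . . . . . .
    . . . . . . .
T4:
  2·area = 10  (B↔C swapped to make it positive)
  edge (4, 5)→(0, 12): d=(-4,7) right/bottom  bias=-1
  edge (0, 12)→(2, 6): d=(2,-6) top-left  bias=+0
  edge (2, 6)→(4, 5): d=(2,-1) top-left  bias=+0
    (1,1)@(3, 3): e=[15,0,-5] → .  [on edge]
    (0,4)@(1, 9): e=[5,0,5] → X  [on edge]
    (1,4)@(3, 9): e=[-9,12,7] → .
    (0,5)@(1, 11): e=[-3,4,9] → .
  covered (1 px):
    . . . . . . .
    . . . . . . .
    . . . . . . .
    . . . . . . .
    X . . . . . .
    . . . . . . .
    . . . . . . .
    . . . . . . .
    . . . . . . .
    . . . . . . .
    . . . . . . .

Z-buffer (winner per pixel, '.' = empty):
  . . . . . . .
  . . . . . . 2
  . 3 . . . 2 2
  . 3 . . . 2 2
  4 3 . . 2 2 2
  . . 3 2 2 2 .
  . 1 1 2 2 . .
  . . 2 0 0 0 .
  . 2 . . . . .
  . . . . . . .
  . . . . . . .

Result: 3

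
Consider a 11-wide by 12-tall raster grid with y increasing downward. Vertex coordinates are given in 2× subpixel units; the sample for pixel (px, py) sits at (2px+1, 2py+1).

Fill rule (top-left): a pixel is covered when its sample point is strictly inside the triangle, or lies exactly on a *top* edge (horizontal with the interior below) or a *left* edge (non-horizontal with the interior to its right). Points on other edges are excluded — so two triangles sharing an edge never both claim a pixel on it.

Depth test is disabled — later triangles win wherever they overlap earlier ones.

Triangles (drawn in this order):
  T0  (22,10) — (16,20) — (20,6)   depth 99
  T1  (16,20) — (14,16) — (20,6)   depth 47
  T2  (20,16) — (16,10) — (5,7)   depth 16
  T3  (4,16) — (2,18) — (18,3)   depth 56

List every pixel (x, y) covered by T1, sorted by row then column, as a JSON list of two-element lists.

T0:
  2·area = 44
  edge (22, 10)→(16, 20): d=(-6,10) right/bottom  bias=-1
  edge (16, 20)→(20, 6): d=(4,-14) top-left  bias=+0
  edge (20, 6)→(22, 10): d=(2,4) right/bottom  bias=-1
    (10,4)@(21, 9): e=[16,26,2] → X
    (9,5)@(19, 11): e=[24,6,14] → X
    (9,6)@(19, 13): e=[12,14,18] → X
    (10,6)@(21, 13): e=[-8,42,10] → .
    (9,7)@(19, 15): e=[0,22,22] → .  [on edge]
    (8,8)@(17, 17): e=[8,2,34] → X
    (9,8)@(19, 17): e=[-12,30,26] → .
    (8,9)@(17, 19): e=[-4,10,38] → .
  covered (5 px):
    . . . . . . . . . . .
    . . . . . . . . . . .
    . . . . . . . . . . .
    . . . . . . . . . . .
    . . . . . . . . . . X
    . . . . . . . . . X X
    . . . . . . . . . X .
    . . . . . . . . . . .
    . . . . . . . . X . .
    . . . . . . . . . . .
    . . . . . . . . . . .
    . . . . . . . . . . .
T1:
  2·area = 44
  edge (16, 20)→(14, 16): d=(-2,-4) top-left  bias=+0
  edge (14, 16)→(20, 6): d=(6,-10) top-left  bias=+0
  edge (20, 6)→(16, 20): d=(-4,14) right/bottom  bias=-1
    (9,4)@(19, 9): e=[34,8,2] → X
    (10,4)@(21, 9): e=[42,28,-26] → .
    (8,5)@(17, 11): e=[22,0,22] → X  [on edge]
    (9,5)@(19, 11): e=[30,20,-6] → .
    (8,6)@(17, 13): e=[18,12,14] → X
    (9,6)@(19, 13): e=[26,32,-14] → .
    (7,7)@(15, 15): e=[6,4,34] → X
    (9,7)@(19, 15): e=[22,44,-22] → .
    (7,8)@(15, 17): e=[2,16,26] → X
    (8,8)@(17, 17): e=[10,36,-2] → .
    (7,9)@(15, 19): e=[-2,28,18] → .
    (5,10)@(11, 21): e=[-22,0,66] → .  [on edge]
  covered (6 px):
    . . . . . . . . . . .
    . . . . . . . . . . .
    . . . . . . . . . . .
    . . . . . . . . . . .
    . . . . . . . . . X .
    . . . . . . . . X . .
    . . . . . . . . X . .
    . . . . . . . X X . .
    . . . . . . . X . . .
    . . . . . . . . . . .
    . . . . . . . . . . .
    . . . . . . . . . . .
T2:
  2·area = 54  (B↔C swapped to make it positive)
  edge (20, 16)→(5, 7): d=(-15,-9) top-left  bias=+0
  edge (5, 7)→(16, 10): d=(11,3) right/bottom  bias=-1
  edge (16, 10)→(20, 16): d=(4,6) right/bottom  bias=-1
    (2,3)@(5, 7): e=[0,0,54] → .  [on edge]
    (4,4)@(9, 9): e=[6,10,38] → X
    (5,4)@(11, 9): e=[24,4,26] → X
    (6,4)@(13, 9): e=[42,-2,14] → .
    (4,5)@(9, 11): e=[-24,32,46] → .
    (5,5)@(11, 11): e=[-6,26,34] → .
    (6,5)@(13, 11): e=[12,20,22] → X
    (7,5)@(15, 11): e=[30,14,10] → X
    (8,5)@(17, 11): e=[48,8,-2] → .
    (6,6)@(13, 13): e=[-18,42,30] → .
    (7,6)@(15, 13): e=[0,36,18] → X  [on edge]
    (8,6)@(17, 13): e=[18,30,6] → X
  covered (7 px):
    . . . . . . . . . . .
    . . . . . . . . . . .
    . . . . . . . . . . .
    . . . . . . . . . . .
    . . . . X X . . . . .
    . . . . . . X X . . .
    . . . . . . . X X . .
    . . . . . . . . . X .
    . . . . . . . . . . .
    . . . . . . . . . . .
    . . . . . . . . . . .
    . . . . . . . . . . .
T3:
  2·area = 2  (B↔C swapped to make it positive)
  edge (4, 16)→(18, 3): d=(14,-13) top-left  bias=+0
  edge (18, 3)→(2, 18): d=(-16,15) right/bottom  bias=-1
  edge (2, 18)→(4, 16): d=(2,-2) top-left  bias=+0
    (9,0)@(19, 1): e=[-15,17,0] → .  [on edge]
    (8,1)@(17, 3): e=[-13,15,0] → .  [on edge]
    (7,2)@(15, 5): e=[-11,13,0] → .  [on edge]
    (6,3)@(13, 7): e=[-9,11,0] → .  [on edge]
    (5,4)@(11, 9): e=[-7,9,0] → .  [on edge]
    (4,5)@(9, 11): e=[-5,7,0] → .  [on edge]
    (3,6)@(7, 13): e=[-3,5,0] → .  [on edge]
    (2,7)@(5, 15): e=[-1,3,0] → .  [on edge]
    (1,8)@(3, 17): e=[1,1,0] → X  [on edge]
    (2,8)@(5, 17): e=[27,-29,4] → .
    (0,9)@(1, 19): e=[3,-1,0] → .  [on edge]
    (1,9)@(3, 19): e=[29,-31,4] → .
  covered (1 px):
    . . . . . . . . . . .
    . . . . . . . . . . .
    . . . . . . . . . . .
    . . . . . . . . . . .
    . . . . . . . . . . .
    . . . . . . . . . . .
    . . . . . . . . . . .
    . . . . . . . . . . .
    . X . . . . . . . . .
    . . . . . . . . . . .
    . . . . . . . . . . .
    . . . . . . . . . . .

Answer: [[9,4],[8,5],[8,6],[7,7],[8,7],[7,8]]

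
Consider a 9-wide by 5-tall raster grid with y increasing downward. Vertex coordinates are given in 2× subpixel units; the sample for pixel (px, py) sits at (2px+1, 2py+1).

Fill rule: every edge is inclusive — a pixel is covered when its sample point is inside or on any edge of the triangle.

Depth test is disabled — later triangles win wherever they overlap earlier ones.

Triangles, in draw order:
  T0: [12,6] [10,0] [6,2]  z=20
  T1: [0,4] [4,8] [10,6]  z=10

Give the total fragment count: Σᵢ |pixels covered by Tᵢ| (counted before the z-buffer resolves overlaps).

T0:
  2·area = 28  (B↔C swapped to make it positive)
  edge (12, 6)→(6, 2): d=(-6,-4) inclusive
  edge (6, 2)→(10, 0): d=(4,-2) inclusive
  edge (10, 0)→(12, 6): d=(2,6) inclusive
    (4,0)@(9, 1): e=[18,2,8] → █
    (5,0)@(11, 1): e=[26,6,-4] → ·
    (4,1)@(9, 3): e=[6,10,12] → █
    (5,1)@(11, 3): e=[14,14,0] → █  [on edge]
    (6,1)@(13, 3): e=[22,18,-12] → ·
    (4,2)@(9, 5): e=[-6,18,16] → ·
    (5,2)@(11, 5): e=[2,22,4] → █
    (6,2)@(13, 5): e=[10,26,-8] → ·
    (5,3)@(11, 7): e=[-10,30,8] → ·
    (6,4)@(13, 9): e=[-14,42,0] → ·  [on edge]
  covered (4 px):
    · · · · █ · · · ·
    · · · · █ █ · · ·
    · · · · · █ · · ·
    · · · · · · · · ·
    · · · · · · · · ·
T1:
  2·area = 32  (B↔C swapped to make it positive)
  edge (0, 4)→(10, 6): d=(10,2) inclusive
  edge (10, 6)→(4, 8): d=(-6,2) inclusive
  edge (4, 8)→(0, 4): d=(-4,-4) inclusive
    (0,2)@(1, 5): e=[8,24,0] → █  [on edge]
    (1,2)@(3, 5): e=[4,20,8] → █
    (2,2)@(5, 5): e=[0,16,16] → █  [on edge]
    (3,2)@(7, 5): e=[-4,12,24] → ·
    (6,2)@(13, 5): e=[-16,0,48] → ·  [on edge]
    (0,3)@(1, 7): e=[28,12,-8] → ·
    (1,3)@(3, 7): e=[24,8,0] → █  [on edge]
    (3,3)@(7, 7): e=[16,0,16] → █  [on edge]
    (4,3)@(9, 7): e=[12,-4,24] → ·
    (7,3)@(15, 7): e=[0,-16,48] → ·  [on edge]
    (0,4)@(1, 9): e=[48,0,-16] → ·  [on edge]
    (1,4)@(3, 9): e=[44,-4,-8] → ·
    (2,4)@(5, 9): e=[40,-8,0] → ·  [on edge]
  covered (6 px):
    · · · · · · · · ·
    · · · · · · · · ·
    █ █ █ · · · · · ·
    · █ █ █ · · · · ·
    · · · · · · · · ·

Result: 10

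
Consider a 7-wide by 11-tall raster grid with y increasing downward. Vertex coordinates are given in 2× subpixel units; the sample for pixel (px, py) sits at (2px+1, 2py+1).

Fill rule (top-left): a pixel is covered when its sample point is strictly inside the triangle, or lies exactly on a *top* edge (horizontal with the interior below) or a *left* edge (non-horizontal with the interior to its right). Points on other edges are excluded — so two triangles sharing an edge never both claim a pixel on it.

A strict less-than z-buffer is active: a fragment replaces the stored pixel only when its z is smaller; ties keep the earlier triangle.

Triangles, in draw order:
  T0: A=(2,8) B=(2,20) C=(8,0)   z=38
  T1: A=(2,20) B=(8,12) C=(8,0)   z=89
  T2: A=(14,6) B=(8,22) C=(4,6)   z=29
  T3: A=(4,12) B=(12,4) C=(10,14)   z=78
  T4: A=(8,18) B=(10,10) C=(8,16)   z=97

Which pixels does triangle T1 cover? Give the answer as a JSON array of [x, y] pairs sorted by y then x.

T0:
  2·area = 72  (B↔C swapped to make it positive)
  edge (2, 8)→(8, 0): d=(6,-8) top-left  bias=+0
  edge (8, 0)→(2, 20): d=(-6,20) right/bottom  bias=-1
  edge (2, 20)→(2, 8): d=(0,-12) top-left  bias=+0
    (3,1)@(7, 3): e=[10,2,60] → #
    (4,1)@(9, 3): e=[26,-38,84] → ·
    (2,2)@(5, 5): e=[6,30,36] → #
    (3,2)@(7, 5): e=[22,-10,60] → ·
    (1,3)@(3, 7): e=[2,58,12] → #
    (3,3)@(7, 7): e=[34,-22,60] → ·
    (1,4)@(3, 9): e=[14,46,12] → #
    (3,4)@(7, 9): e=[46,-34,60] → ·
    (1,5)@(3, 11): e=[26,34,12] → #
    (2,5)@(5, 11): e=[42,-6,36] → ·
    (1,6)@(3, 13): e=[38,22,12] → #
    (2,6)@(5, 13): e=[54,-18,36] → ·
  covered (9 px):
    · · · · · · ·
    · · · # · · ·
    · · # · · · ·
    · # # · · · ·
    · # # · · · ·
    · # · · · · ·
    · # · · · · ·
    · # · · · · ·
    · · · · · · ·
    · · · · · · ·
    · · · · · · ·
T1:
  2·area = 72  (B↔C swapped to make it positive)
  edge (2, 20)→(8, 0): d=(6,-20) top-left  bias=+0
  edge (8, 0)→(8, 12): d=(0,12) right/bottom  bias=-1
  edge (8, 12)→(2, 20): d=(-6,8) right/bottom  bias=-1
    (3,2)@(7, 5): e=[10,12,50] → #
    (4,2)@(9, 5): e=[50,-12,34] → ·
    (3,3)@(7, 7): e=[22,12,38] → #
    (4,3)@(9, 7): e=[62,-12,22] → ·
    (3,4)@(7, 9): e=[34,12,26] → #
    (4,4)@(9, 9): e=[74,-12,10] → ·
    (2,5)@(5, 11): e=[6,36,30] → #
    (4,5)@(9, 11): e=[86,-12,-2] → ·
    (2,6)@(5, 13): e=[18,36,18] → #
    (4,6)@(9, 13): e=[98,-12,-14] → ·
    (2,7)@(5, 15): e=[30,36,6] → #
    (3,7)@(7, 15): e=[70,12,-10] → ·
  covered (9 px):
    · · · · · · ·
    · · · · · · ·
    · · · # · · ·
    · · · # · · ·
    · · · # · · ·
    · · # # · · ·
    · · # # · · ·
    · · # · · · ·
    · # · · · · ·
    · · · · · · ·
    · · · · · · ·
T2:
  2·area = 160
  edge (14, 6)→(8, 22): d=(-6,16) right/bottom  bias=-1
  edge (8, 22)→(4, 6): d=(-4,-16) top-left  bias=+0
  edge (4, 6)→(14, 6): d=(10,0) top-left  bias=+0
    (2,3)@(5, 7): e=[138,12,10] → #
    (3,3)@(7, 7): e=[106,44,10] → #
    (4,3)@(9, 7): e=[74,76,10] → #
    (5,3)@(11, 7): e=[42,108,10] → #
    (6,3)@(13, 7): e=[10,140,10] → #
    (2,4)@(5, 9): e=[126,4,30] → #
    (6,4)@(13, 9): e=[-2,132,30] → ·
    (2,5)@(5, 11): e=[114,-4,50] → ·
    (3,5)@(7, 11): e=[82,28,50] → #
    (6,5)@(13, 11): e=[-14,124,50] → ·
    (3,6)@(7, 13): e=[70,20,70] → #
    (6,6)@(13, 13): e=[-26,116,70] → ·
  covered (20 px):
    · · · · · · ·
    · · · · · · ·
    · · · · · · ·
    · · # # # # #
    · · # # # # ·
    · · · # # # ·
    · · · # # # ·
    · · · # # · ·
    · · · # # · ·
    · · · · # · ·
    · · · · · · ·
T3:
  2·area = 64
  edge (4, 12)→(12, 4): d=(8,-8) top-left  bias=+0
  edge (12, 4)→(10, 14): d=(-2,10) right/bottom  bias=-1
  edge (10, 14)→(4, 12): d=(-6,-2) top-left  bias=+0
    (6,1)@(13, 3): e=[0,-8,72] → ·  [on edge]
    (5,2)@(11, 5): e=[0,8,56] → #  [on edge]
    (6,2)@(13, 5): e=[16,-12,60] → ·
    (4,3)@(9, 7): e=[0,24,40] → #  [on edge]
    (6,3)@(13, 7): e=[32,-16,48] → ·
    (3,4)@(7, 9): e=[0,40,24] → #  [on edge]
    (5,4)@(11, 9): e=[32,0,32] → ·  [on edge]
    (0,5)@(1, 11): e=[-32,96,0] → ·  [on edge]
    (2,5)@(5, 11): e=[0,56,8] → #  [on edge]
    (5,5)@(11, 11): e=[48,-4,20] → ·
    (1,6)@(3, 13): e=[0,72,-8] → ·  [on edge]
    (2,6)@(5, 13): e=[16,52,-4] → ·
    (3,6)@(7, 13): e=[32,32,0] → #  [on edge]
    (0,7)@(1, 15): e=[0,88,-24] → ·  [on edge]
    (6,7)@(13, 15): e=[96,-32,0] → ·  [on edge]
    (4,9)@(9, 19): e=[96,0,-32] → ·  [on edge]
  covered (10 px):
    · · · · · · ·
    · · · · · · ·
    · · · · · # ·
    · · · · # # ·
    · · · # # · ·
    · · # # # · ·
    · · · # # · ·
    · · · · · · ·
    · · · · · · ·
    · · · · · · ·
    · · · · · · ·
T4:
  2·area = 4  (B↔C swapped to make it positive)
  edge (8, 18)→(8, 16): d=(0,-2) top-left  bias=+0
  edge (8, 16)→(10, 10): d=(2,-6) top-left  bias=+0
  edge (10, 10)→(8, 18): d=(-2,8) right/bottom  bias=-1
    (6,0)@(13, 1): e=[10,0,-6] → ·  [on edge]
    (5,3)@(11, 7): e=[6,0,-2] → ·  [on edge]
    (4,6)@(9, 13): e=[2,0,2] → #  [on edge]
    (5,6)@(11, 13): e=[6,12,-14] → ·
    (4,7)@(9, 15): e=[2,4,-2] → ·
    (3,9)@(7, 19): e=[-2,0,6] → ·  [on edge]
  covered (1 px):
    · · · · · · ·
    · · · · · · ·
    · · · · · · ·
    · · · · · · ·
    · · · · · · ·
    · · · · · · ·
    · · · · # · ·
    · · · · · · ·
    · · · · · · ·
    · · · · · · ·
    · · · · · · ·

Result: [[3,2],[3,3],[3,4],[2,5],[3,5],[2,6],[3,6],[2,7],[1,8]]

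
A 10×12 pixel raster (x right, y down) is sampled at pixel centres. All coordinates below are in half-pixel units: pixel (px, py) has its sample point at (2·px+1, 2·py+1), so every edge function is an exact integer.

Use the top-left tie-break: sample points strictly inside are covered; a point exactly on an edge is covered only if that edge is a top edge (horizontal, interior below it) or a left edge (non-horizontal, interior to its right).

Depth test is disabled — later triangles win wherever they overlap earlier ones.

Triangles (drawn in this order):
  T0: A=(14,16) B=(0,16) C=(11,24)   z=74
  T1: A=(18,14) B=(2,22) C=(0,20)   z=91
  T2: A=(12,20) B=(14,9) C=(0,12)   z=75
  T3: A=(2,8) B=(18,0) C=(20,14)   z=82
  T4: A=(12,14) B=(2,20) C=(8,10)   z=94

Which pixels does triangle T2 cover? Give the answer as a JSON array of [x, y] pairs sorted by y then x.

T0:
  2·area = 112  (B↔C swapped to make it positive)
  edge (14, 16)→(11, 24): d=(-3,8) right/bottom  bias=-1
  edge (11, 24)→(0, 16): d=(-11,-8) top-left  bias=+0
  edge (0, 16)→(14, 16): d=(14,0) top-left  bias=+0
    (1,8)@(3, 17): e=[85,13,14] → #
    (2,8)@(5, 17): e=[69,29,14] → #
    (3,8)@(7, 17): e=[53,45,14] → #
    (4,8)@(9, 17): e=[37,61,14] → #
    (5,8)@(11, 17): e=[21,77,14] → #
    (6,8)@(13, 17): e=[5,93,14] → #
    (7,8)@(15, 17): e=[-11,109,14] → ·
    (1,9)@(3, 19): e=[79,-9,42] → ·
    (2,9)@(5, 19): e=[63,7,42] → #
    (6,9)@(13, 19): e=[-1,71,42] → ·
    (2,10)@(5, 21): e=[57,-15,70] → ·
    (3,10)@(7, 21): e=[41,1,70] → #
  covered (14 px):
    · · · · · · · · · ·
    · · · · · · · · · ·
    · · · · · · · · · ·
    · · · · · · · · · ·
    · · · · · · · · · ·
    · · · · · · · · · ·
    · · · · · · · · · ·
    · · · · · · · · · ·
    · # # # # # # · · ·
    · · # # # # · · · ·
    · · · # # # · · · ·
    · · · · · # · · · ·
T1:
  2·area = 48
  edge (18, 14)→(2, 22): d=(-16,8) right/bottom  bias=-1
  edge (2, 22)→(0, 20): d=(-2,-2) top-left  bias=+0
  edge (0, 20)→(18, 14): d=(18,-6) top-left  bias=+0
    (7,7)@(15, 15): e=[8,40,0] → #  [on edge]
    (8,7)@(17, 15): e=[-8,44,12] → ·
    (4,8)@(9, 17): e=[24,24,0] → #  [on edge]
    (5,8)@(11, 17): e=[8,28,12] → #
    (6,8)@(13, 17): e=[-8,32,24] → ·
    (7,8)@(15, 17): e=[-24,36,36] → ·
    (1,9)@(3, 19): e=[40,8,0] → #  [on edge]
    (2,9)@(5, 19): e=[24,12,12] → #
    (3,9)@(7, 19): e=[8,16,24] → #
    (4,9)@(9, 19): e=[-8,20,36] → ·
    (5,9)@(11, 19): e=[-24,24,48] → ·
    (0,10)@(1, 21): e=[24,0,24] → #  [on edge]
    (1,11)@(3, 23): e=[-24,0,72] → ·  [on edge]
  covered (8 px):
    · · · · · · · · · ·
    · · · · · · · · · ·
    · · · · · · · · · ·
    · · · · · · · · · ·
    · · · · · · · · · ·
    · · · · · · · · · ·
    · · · · · · · · · ·
    · · · · · · · # · ·
    · · · · # # · · · ·
    · # # # · · · · · ·
    # # · · · · · · · ·
    · · · · · · · · · ·
T2:
  2·area = 148  (B↔C swapped to make it positive)
  edge (12, 20)→(0, 12): d=(-12,-8) top-left  bias=+0
  edge (0, 12)→(14, 9): d=(14,-3) top-left  bias=+0
  edge (14, 9)→(12, 20): d=(-2,11) right/bottom  bias=-1
    (2,5)@(5, 11): e=[52,1,95] → #
    (3,5)@(7, 11): e=[68,7,73] → #
    (4,5)@(9, 11): e=[84,13,51] → #
    (5,5)@(11, 11): e=[100,19,29] → #
    (6,5)@(13, 11): e=[116,25,7] → #
    (7,5)@(15, 11): e=[132,31,-15] → ·
    (1,6)@(3, 13): e=[12,23,113] → #
    (7,6)@(15, 13): e=[108,59,-19] → ·
    (1,7)@(3, 15): e=[-12,51,109] → ·
    (2,7)@(5, 15): e=[4,57,87] → #
    (6,7)@(13, 15): e=[68,81,-1] → ·
    (2,8)@(5, 17): e=[-20,85,83] → ·
  covered (18 px):
    · · · · · · · · · ·
    · · · · · · · · · ·
    · · · · · · · · · ·
    · · · · · · · · · ·
    · · · · · · · · · ·
    · · # # # # # · · ·
    · # # # # # # · · ·
    · · # # # # · · · ·
    · · · · # # · · · ·
    · · · · · # · · · ·
    · · · · · · · · · ·
    · · · · · · · · · ·
T3:
  2·area = 240
  edge (2, 8)→(18, 0): d=(16,-8) top-left  bias=+0
  edge (18, 0)→(20, 14): d=(2,14) right/bottom  bias=-1
  edge (20, 14)→(2, 8): d=(-18,-6) top-left  bias=+0
    (8,0)@(17, 1): e=[8,16,216] → #
    (9,0)@(19, 1): e=[24,-12,228] → ·
    (6,1)@(13, 3): e=[8,76,156] → #
    (7,1)@(15, 3): e=[24,48,168] → #
    (9,1)@(19, 3): e=[56,-8,192] → ·
    (4,2)@(9, 5): e=[8,136,96] → #
    (5,2)@(11, 5): e=[24,108,108] → #
    (9,2)@(19, 5): e=[88,-4,156] → ·
    (2,3)@(5, 7): e=[8,196,36] → #
    (3,3)@(7, 7): e=[24,168,48] → #
    (9,3)@(19, 7): e=[120,0,120] → ·  [on edge]
    (2,4)@(5, 9): e=[40,200,0] → #  [on edge]
    (5,5)@(11, 11): e=[120,120,0] → #  [on edge]
    (8,6)@(17, 13): e=[200,40,0] → #  [on edge]
  covered (31 px):
    · · · · · · · · # ·
    · · · · · · # # # ·
    · · · · # # # # # ·
    · · # # # # # # # ·
    · · # # # # # # # #
    · · · · · # # # # #
    · · · · · · · · # #
    · · · · · · · · · ·
    · · · · · · · · · ·
    · · · · · · · · · ·
    · · · · · · · · · ·
    · · · · · · · · · ·
T4:
  2·area = 64
  edge (12, 14)→(2, 20): d=(-10,6) right/bottom  bias=-1
  edge (2, 20)→(8, 10): d=(6,-10) top-left  bias=+0
  edge (8, 10)→(12, 14): d=(4,4) right/bottom  bias=-1
    (0,1)@(1, 3): e=[176,-112,0] → ·  [on edge]
    (1,2)@(3, 5): e=[144,-80,0] → ·  [on edge]
    (5,2)@(11, 5): e=[96,0,-32] → ·  [on edge]
    (2,3)@(5, 7): e=[112,-48,0] → ·  [on edge]
    (3,4)@(7, 9): e=[80,-16,0] → ·  [on edge]
    (4,5)@(9, 11): e=[48,16,0] → ·  [on edge]
    (8,5)@(17, 11): e=[0,96,-32] → ·  [on edge]
    (3,6)@(7, 13): e=[40,8,16] → #
    (4,6)@(9, 13): e=[28,28,8] → #
    (5,6)@(11, 13): e=[16,48,0] → ·  [on edge]
    (2,7)@(5, 15): e=[32,0,32] → #  [on edge]
    (5,7)@(11, 15): e=[-4,60,8] → ·
    (6,7)@(13, 15): e=[-16,80,0] → ·  [on edge]
    (3,8)@(7, 17): e=[0,32,32] → ·  [on edge]
    (7,8)@(15, 17): e=[-48,112,0] → ·  [on edge]
    (8,9)@(17, 19): e=[-80,144,0] → ·  [on edge]
    (9,10)@(19, 21): e=[-112,176,0] → ·  [on edge]
  covered (7 px):
    · · · · · · · · · ·
    · · · · · · · · · ·
    · · · · · · · · · ·
    · · · · · · · · · ·
    · · · · · · · · · ·
    · · · · · · · · · ·
    · · · # # · · · · ·
    · · # # # · · · · ·
    · · # · · · · · · ·
    · # · · · · · · · ·
    · · · · · · · · · ·
    · · · · · · · · · ·

Result: [[2,5],[3,5],[4,5],[5,5],[6,5],[1,6],[2,6],[3,6],[4,6],[5,6],[6,6],[2,7],[3,7],[4,7],[5,7],[4,8],[5,8],[5,9]]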